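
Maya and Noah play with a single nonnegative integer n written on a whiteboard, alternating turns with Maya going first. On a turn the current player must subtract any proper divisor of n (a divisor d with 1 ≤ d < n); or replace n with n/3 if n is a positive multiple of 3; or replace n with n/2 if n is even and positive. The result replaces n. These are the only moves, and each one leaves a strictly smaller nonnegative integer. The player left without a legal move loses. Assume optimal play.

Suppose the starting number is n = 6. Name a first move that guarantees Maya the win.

Move to 4.

Classify positions by backward induction: terminal positions (no move available) are L. From any other position, the mover wins iff some move reaches an L.
n=0: no move → L
n=1: no move → L
n=2: can move to 1, which is L ⇒ W
n=3: can move to 1, which is L ⇒ W
n=4: moves to 2(W), 3(W); every one is W ⇒ L
n=5: can move to 4, which is L ⇒ W
n=6: can move to 4, which is L ⇒ W
From 6, the L positions reachable in one move are: 4.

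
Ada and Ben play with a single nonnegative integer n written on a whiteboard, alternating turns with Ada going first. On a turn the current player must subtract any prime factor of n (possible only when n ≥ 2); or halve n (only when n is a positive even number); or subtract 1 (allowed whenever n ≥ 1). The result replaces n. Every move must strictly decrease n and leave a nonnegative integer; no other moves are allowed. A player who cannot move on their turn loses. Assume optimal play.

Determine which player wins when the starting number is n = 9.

Positions with no move are L. A position that does have a move is losing for the player to move precisely when every available move leads to a winning position for the opponent. Fill in the labels:
n=0: no move → L
n=1: W (go to 0, an L position)
n=2: W (go to 0, an L position)
n=3: W (go to 0, an L position)
n=4: L (options 2(W), 3(W) are all W)
n=5: W (go to 0, an L position)
n=6: W (go to 4, an L position)
n=7: W (go to 0, an L position)
n=8: W (go to 4, an L position)
n=9: L (options 6(W), 8(W) are all W)
Every move from 9 reaches a W position, so the mover loses.

Ben wins.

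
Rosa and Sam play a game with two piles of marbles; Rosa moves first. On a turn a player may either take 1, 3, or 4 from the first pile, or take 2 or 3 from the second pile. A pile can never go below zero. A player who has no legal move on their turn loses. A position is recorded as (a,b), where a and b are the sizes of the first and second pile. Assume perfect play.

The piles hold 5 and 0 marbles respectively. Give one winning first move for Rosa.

Move to (2,0).

Positions with no move are L. A position that does have a move is losing for the player to move precisely when every available move leads to a winning position for the opponent. Fill in the labels:
No move ever increases a pile, so every position that can arise here has a ≤ 5 and b ≤ 0; it is enough to label the cells with 0 ≤ a ≤ 5 and 0 ≤ b ≤ 0.
Every move lowers a or b (never raises either), so fill the grid row by row in increasing a, and left to right within a row: each cell's successors are then already labelled.
      b=0
a=0:    L
a=1:    W
a=2:    L
a=3:    W
a=4:    W
a=5:    W
Cells with no legal move (terminal, hence L): (0,0).
The remaining L cells, each justified by listing all of its moves:
(2,0): only reaches (1,0)(W), which is W → L
Every other cell has at least one move into one of the L cells above, so it is W.
From (5,0), the L positions reachable in one move are: (2,0).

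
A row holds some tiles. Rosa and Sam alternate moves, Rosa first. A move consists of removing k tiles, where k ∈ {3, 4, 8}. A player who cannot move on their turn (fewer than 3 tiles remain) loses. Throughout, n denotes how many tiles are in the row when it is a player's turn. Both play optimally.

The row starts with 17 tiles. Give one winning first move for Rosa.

Remove 3, leaving 14.

Work bottom-up. With no move the player to move loses. Otherwise the position is W if at least one move leads to an L position for the opponent, and L if every move leads to a W.
n=0: no move → L
n=1: no move → L
n=2: no move → L
n=3: W (go to 0, an L position)
n=4: W (go to 1, an L position)
n=5: W (go to 2, an L position)
n=6: W (go to 2, an L position)
n=7: L (options 4(W), 3(W) are all W)
n=8: W (go to 0, an L position)
n=9: W (go to 1, an L position)
n=10: W (go to 7, an L position)
n=11: W (go to 7, an L position)
n=12: L (options 9(W), 8(W), 4(W) are all W)
n=13: L (options 10(W), 9(W), 5(W) are all W)
n=14: L (options 11(W), 10(W), 6(W) are all W)
n=15: W (go to 12, an L position)
n=16: W (go to 13, an L position)
n=17: W (go to 14, an L position)
From 17, the L positions reachable in one move are: 14, 13. Any move reaching one of these is winning.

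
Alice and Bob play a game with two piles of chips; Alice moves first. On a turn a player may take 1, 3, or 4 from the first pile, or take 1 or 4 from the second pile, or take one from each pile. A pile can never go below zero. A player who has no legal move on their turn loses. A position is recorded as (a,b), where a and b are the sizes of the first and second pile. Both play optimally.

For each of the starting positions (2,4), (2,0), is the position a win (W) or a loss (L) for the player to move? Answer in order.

(2,4): W, (2,0): L

Use the standard recursion: the mover loses at a terminal position; elsewhere, the mover wins exactly when some move hands the opponent an L position.
No move ever increases a pile, so every position that can arise here has a ≤ 2 and b ≤ 4; it is enough to label the cells with 0 ≤ a ≤ 2 and 0 ≤ b ≤ 4.
Every move lowers a or b (never raises either), so fill the grid row by row in increasing a, and left to right within a row: each cell's successors are then already labelled.
      b=0  b=1  b=2  b=3  b=4
a=0:    L    W    L    W    W
a=1:    W    W    W    W    L
a=2:    L    W    L    W    W
Cells with no legal move (terminal, hence L): (0,0).
The remaining L cells, each justified by listing all of its moves:
(0,2): L (sole option (0,1)(W) is W)
(1,4): L (options (0,4)(W), (1,3)(W), (1,0)(W), (0,3)(W) are all W)
(2,0): L (sole option (1,0)(W) is W)
(2,2): L (options (1,2)(W), (2,1)(W), (1,1)(W) are all W)
Every other cell has at least one move into one of the L cells above, so it is W.
(2,4): the move to (1,4) reaches an L cell, so W
(2,0): one of the L cells justified above, so L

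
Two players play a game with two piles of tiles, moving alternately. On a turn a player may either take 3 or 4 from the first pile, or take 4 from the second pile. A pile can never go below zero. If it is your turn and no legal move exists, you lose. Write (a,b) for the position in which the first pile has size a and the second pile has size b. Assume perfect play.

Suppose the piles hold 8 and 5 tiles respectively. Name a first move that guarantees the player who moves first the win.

Classify positions by backward induction: terminal positions (no move available) are L. From any other position, the mover wins iff some move reaches an L.
No move ever increases a pile, so every position that can arise here has a ≤ 8 and b ≤ 5; it is enough to label the cells with 0 ≤ a ≤ 8 and 0 ≤ b ≤ 5.
Every move lowers a or b (never raises either), so fill the grid row by row in increasing a, and left to right within a row: each cell's successors are then already labelled.
      b=0  b=1  b=2  b=3  b=4  b=5
a=0:    L    L    L    L    W    W
a=1:    L    L    L    L    W    W
a=2:    L    L    L    L    W    W
a=3:    W    W    W    W    L    L
a=4:    W    W    W    W    L    L
a=5:    W    W    W    W    L    L
a=6:    W    W    W    W    W    W
a=7:    L    L    L    L    W    W
a=8:    L    L    L    L    W    W
Cells with no legal move (terminal, hence L): (0,0), (0,1), (0,2), (0,3), (1,0), (1,1), (1,2), (1,3), (2,0), (2,1), (2,2), (2,3).
The remaining L cells, each justified by listing all of its moves:
(3,4): moves to (0,4)(W), (3,0)(W); every one is W ⇒ L
(3,5): moves to (0,5)(W), (3,1)(W); every one is W ⇒ L
(4,4): moves to (1,4)(W), (0,4)(W), (4,0)(W); every one is W ⇒ L
(4,5): moves to (1,5)(W), (0,5)(W), (4,1)(W); every one is W ⇒ L
(5,4): moves to (2,4)(W), (1,4)(W), (5,0)(W); every one is W ⇒ L
(5,5): moves to (2,5)(W), (1,5)(W), (5,1)(W); every one is W ⇒ L
(7,0): moves to (4,0)(W), (3,0)(W); every one is W ⇒ L
(7,1): moves to (4,1)(W), (3,1)(W); every one is W ⇒ L
(7,2): moves to (4,2)(W), (3,2)(W); every one is W ⇒ L
(7,3): moves to (4,3)(W), (3,3)(W); every one is W ⇒ L
(8,0): moves to (5,0)(W), (4,0)(W); every one is W ⇒ L
(8,1): moves to (5,1)(W), (4,1)(W); every one is W ⇒ L
(8,2): moves to (5,2)(W), (4,2)(W); every one is W ⇒ L
(8,3): moves to (5,3)(W), (4,3)(W); every one is W ⇒ L
Every other cell has at least one move into one of the L cells above, so it is W.
From (8,5), the L positions reachable in one move are: (5,5), (4,5), (8,1). Any move reaching one of these is winning.

Move to (5,5).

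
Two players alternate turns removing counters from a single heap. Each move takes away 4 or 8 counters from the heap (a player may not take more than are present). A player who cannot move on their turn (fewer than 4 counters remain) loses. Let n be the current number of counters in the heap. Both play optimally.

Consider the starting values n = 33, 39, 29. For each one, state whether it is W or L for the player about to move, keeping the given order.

Build the W/L table. Terminal = L. A non-terminal position is W if it has a move to some L; otherwise it is L.
n=0: no move → L
n=1: no move → L
n=2: no move → L
n=3: no move → L
n=4: can move to 0, which is L ⇒ W
n=5: can move to 1, which is L ⇒ W
n=6: can move to 2, which is L ⇒ W
n=7: can move to 3, which is L ⇒ W
n=8: can move to 0, which is L ⇒ W
n=9: can move to 1, which is L ⇒ W
n=10: can move to 2, which is L ⇒ W
n=11: can move to 3, which is L ⇒ W
n=12: moves to 8(W), 4(W); every one is W ⇒ L
n=13: moves to 9(W), 5(W); every one is W ⇒ L
n=14: moves to 10(W), 6(W); every one is W ⇒ L
n=15: moves to 11(W), 7(W); every one is W ⇒ L
n=16: can move to 12, which is L ⇒ W
n=17: can move to 13, which is L ⇒ W
n=18: can move to 14, which is L ⇒ W
n=19: can move to 15, which is L ⇒ W
n=20: can move to 12, which is L ⇒ W
n=21: can move to 13, which is L ⇒ W
n=22: can move to 14, which is L ⇒ W
n=23: can move to 15, which is L ⇒ W
n=24: moves to 20(W), 16(W); every one is W ⇒ L
n=25: moves to 21(W), 17(W); every one is W ⇒ L
n=26: moves to 22(W), 18(W); every one is W ⇒ L
n=27: moves to 23(W), 19(W); every one is W ⇒ L
n=28: can move to 24, which is L ⇒ W
n=29: can move to 25, which is L ⇒ W
n=30: can move to 26, which is L ⇒ W
n=31: can move to 27, which is L ⇒ W
n=32: can move to 24, which is L ⇒ W
n=33: can move to 25, which is L ⇒ W
n=34: can move to 26, which is L ⇒ W
n=35: can move to 27, which is L ⇒ W
n=36: moves to 32(W), 28(W); every one is W ⇒ L
n=37: moves to 33(W), 29(W); every one is W ⇒ L
n=38: moves to 34(W), 30(W); every one is W ⇒ L
n=39: moves to 35(W), 31(W); every one is W ⇒ L

33: W, 39: L, 29: W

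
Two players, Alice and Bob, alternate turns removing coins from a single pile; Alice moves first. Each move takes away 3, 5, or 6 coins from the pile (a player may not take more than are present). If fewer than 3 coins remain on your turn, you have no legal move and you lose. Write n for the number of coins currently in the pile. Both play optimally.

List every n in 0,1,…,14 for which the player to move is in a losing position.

0, 1, 2, 9, 10, 11

Use the standard recursion: the mover loses at a terminal position; elsewhere, the mover wins exactly when some move hands the opponent an L position.
n=0: no move → L
n=1: no move → L
n=2: no move → L
n=3: W (go to 0, an L position)
n=4: W (go to 1, an L position)
n=5: W (go to 2, an L position)
n=6: W (go to 1, an L position)
n=7: W (go to 2, an L position)
n=8: W (go to 2, an L position)
n=9: L (options 6(W), 4(W), 3(W) are all W)
n=10: L (options 7(W), 5(W), 4(W) are all W)
n=11: L (options 8(W), 6(W), 5(W) are all W)
n=12: W (go to 9, an L position)
n=13: W (go to 10, an L position)
n=14: W (go to 11, an L position)
The losing starting values of n are exactly the entries labelled L in this table (6 of them).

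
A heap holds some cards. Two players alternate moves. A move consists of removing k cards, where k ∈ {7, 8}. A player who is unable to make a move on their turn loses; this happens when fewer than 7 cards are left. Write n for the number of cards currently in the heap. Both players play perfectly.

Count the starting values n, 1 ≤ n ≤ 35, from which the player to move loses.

19

Use the standard recursion: the mover loses at a terminal position; elsewhere, the mover wins exactly when some move hands the opponent an L position.
n=0: no move → L
n=1: no move → L
n=2: no move → L
n=3: no move → L
n=4: no move → L
n=5: no move → L
n=6: no move → L
n=7: →0(L), so W
n=8: →1(L), so W
n=9: →2(L), so W
n=10: →3(L), so W
n=11: →4(L), so W
n=12: →5(L), so W
n=13: →6(L), so W
n=14: →6(L), so W
n=15: →8(W), 7(W) — all W, so L
n=16: →9(W), 8(W) — all W, so L
n=17: →10(W), 9(W) — all W, so L
n=18: →11(W), 10(W) — all W, so L
n=19: →12(W), 11(W) — all W, so L
n=20: →13(W), 12(W) — all W, so L
n=21: →14(W), 13(W) — all W, so L
n=22: →15(L), so W
n=23: →16(L), so W
n=24: →17(L), so W
n=25: →18(L), so W
n=26: →19(L), so W
n=27: →20(L), so W
n=28: →21(L), so W
n=29: →21(L), so W
n=30: →23(W), 22(W) — all W, so L
n=31: →24(W), 23(W) — all W, so L
n=32: →25(W), 24(W) — all W, so L
n=33: →26(W), 25(W) — all W, so L
n=34: →27(W), 26(W) — all W, so L
n=35: →28(W), 27(W) — all W, so L
L entries with 1 ≤ n ≤ 35 (n=0 is outside the asked range and is not counted): n = 1, 2, 3, 4, 5, 6, 15, 16, 17, 18, 19, 20, 21, 30, 31, 32, 33, 34, 35; that makes 19.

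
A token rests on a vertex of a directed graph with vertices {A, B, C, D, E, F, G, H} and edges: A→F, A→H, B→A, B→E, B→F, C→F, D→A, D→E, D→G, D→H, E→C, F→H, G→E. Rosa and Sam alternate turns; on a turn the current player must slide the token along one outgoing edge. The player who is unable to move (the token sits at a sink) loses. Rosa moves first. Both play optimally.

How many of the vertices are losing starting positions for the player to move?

4

Label each position W (a win for the player to move) or L (a loss). A position with no legal move is L; any other position is W exactly when some move reaches an L, and L when every move reaches a W.
Every edge goes from a vertex to one that appears earlier in the order H, F, A, C, E, G, B, D, so processing vertices in that order labels each vertex after all of its successors.
H: no outgoing edge → L
F: →H(L), so W
A: →H(L), so W
C: →F(W) only, which is W, so L
E: →C(L), so W
G: →E(W) only, which is W, so L
B: →E(W), A(W), F(W) — all W, so L
D: →G(L), so W
The L vertices are B, C, G, H; that is 4 in all.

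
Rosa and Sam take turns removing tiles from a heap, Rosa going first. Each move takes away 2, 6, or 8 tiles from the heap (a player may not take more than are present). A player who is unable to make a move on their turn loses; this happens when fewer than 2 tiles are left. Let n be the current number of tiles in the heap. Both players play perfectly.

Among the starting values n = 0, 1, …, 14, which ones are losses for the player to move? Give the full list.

Compute win/loss labels from the base case upward. A position with no move is L. Any other position is W if it can reach an L in one move, else L.
n=0: no move → L
n=1: no move → L
n=2: W (go to 0, an L position)
n=3: W (go to 1, an L position)
n=4: L (sole option 2(W) is W)
n=5: L (sole option 3(W) is W)
n=6: W (go to 4, an L position)
n=7: W (go to 5, an L position)
n=8: W (go to 0, an L position)
n=9: W (go to 1, an L position)
n=10: W (go to 4, an L position)
n=11: W (go to 5, an L position)
n=12: W (go to 4, an L position)
n=13: W (go to 5, an L position)
n=14: L (options 12(W), 8(W), 6(W) are all W)
Reading off the rows marked L gives the requested list; there are 5 such values of n.

0, 1, 4, 5, 14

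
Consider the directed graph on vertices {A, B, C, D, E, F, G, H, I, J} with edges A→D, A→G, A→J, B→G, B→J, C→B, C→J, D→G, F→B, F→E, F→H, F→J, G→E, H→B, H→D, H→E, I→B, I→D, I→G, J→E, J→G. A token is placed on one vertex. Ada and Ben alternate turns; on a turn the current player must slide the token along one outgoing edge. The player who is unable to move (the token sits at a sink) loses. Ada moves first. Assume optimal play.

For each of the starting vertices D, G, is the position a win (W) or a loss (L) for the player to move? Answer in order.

Work bottom-up. With no move the player to move loses. Otherwise the position is W if at least one move leads to an L position for the opponent, and L if every move leads to a W.
Every edge goes from a vertex to one that appears earlier in the order E, G, J, B, D, H, F, C, I, A, so processing vertices in that order labels each vertex after all of its successors.
E: no outgoing edge → L
G: reaches L-position E → W
J: reaches L-position E → W
B: only reaches J(W), G(W), all W → L
D: only reaches G(W), which is W → L
H: reaches L-position D → W
F: reaches L-position B → W
C: reaches L-position B → W
I: reaches L-position D → W
A: reaches L-position D → W

D: L, G: W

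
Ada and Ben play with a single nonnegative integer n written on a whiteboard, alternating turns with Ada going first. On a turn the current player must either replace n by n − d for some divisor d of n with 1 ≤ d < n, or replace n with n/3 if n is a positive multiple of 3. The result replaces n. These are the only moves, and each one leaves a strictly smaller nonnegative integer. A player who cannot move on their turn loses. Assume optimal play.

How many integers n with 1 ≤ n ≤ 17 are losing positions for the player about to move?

Positions with no move are L. A position that does have a move is losing for the player to move precisely when every available move leads to a winning position for the opponent. Fill in the labels:
n=0: no move → L
n=1: no move → L
n=2: can move to 1, which is L ⇒ W
n=3: can move to 1, which is L ⇒ W
n=4: moves to 2(W), 3(W); every one is W ⇒ L
n=5: can move to 4, which is L ⇒ W
n=6: can move to 4, which is L ⇒ W
n=7: the only move is to 6(W), a W ⇒ L
n=8: can move to 4, which is L ⇒ W
n=9: moves to 3(W), 6(W), 8(W); every one is W ⇒ L
n=10: can move to 9, which is L ⇒ W
n=11: the only move is to 10(W), a W ⇒ L
n=12: can move to 4, which is L ⇒ W
n=13: the only move is to 12(W), a W ⇒ L
n=14: can move to 7, which is L ⇒ W
n=15: moves to 5(W), 10(W), 12(W), 14(W); every one is W ⇒ L
n=16: can move to 15, which is L ⇒ W
n=17: the only move is to 16(W), a W ⇒ L
L entries with 1 ≤ n ≤ 17 (n=0 is outside the asked range and is not counted): n = 1, 4, 7, 9, 11, 13, 15, 17; that makes 8.

8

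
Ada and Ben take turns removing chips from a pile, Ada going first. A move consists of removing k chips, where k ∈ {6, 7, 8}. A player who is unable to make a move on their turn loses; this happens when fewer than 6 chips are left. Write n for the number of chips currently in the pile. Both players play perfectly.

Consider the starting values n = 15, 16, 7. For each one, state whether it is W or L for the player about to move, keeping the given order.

15: L, 16: L, 7: W

Label each position W (a win for the player to move) or L (a loss). A position with no legal move is L; any other position is W exactly when some move reaches an L, and L when every move reaches a W.
n=0: no move → L
n=1: no move → L
n=2: no move → L
n=3: no move → L
n=4: no move → L
n=5: no move → L
n=6: reaches L-position 0 → W
n=7: reaches L-position 1 → W
n=8: reaches L-position 2 → W
n=9: reaches L-position 3 → W
n=10: reaches L-position 4 → W
n=11: reaches L-position 5 → W
n=12: reaches L-position 5 → W
n=13: reaches L-position 5 → W
n=14: only reaches 8(W), 7(W), 6(W), all W → L
n=15: only reaches 9(W), 8(W), 7(W), all W → L
n=16: only reaches 10(W), 9(W), 8(W), all W → L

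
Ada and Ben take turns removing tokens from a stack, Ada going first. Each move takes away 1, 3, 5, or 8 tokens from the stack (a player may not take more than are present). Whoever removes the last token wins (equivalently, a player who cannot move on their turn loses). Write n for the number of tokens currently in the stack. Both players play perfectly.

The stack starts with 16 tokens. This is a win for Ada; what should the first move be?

Remove 1, leaving 15.

Classify positions by backward induction: terminal positions (no move available) are L. From any other position, the mover wins iff some move reaches an L.
n=0: no move → L
n=1: →0(L), so W
n=2: →1(W) only, which is W, so L
n=3: →2(L), so W
n=4: →3(W), 1(W) — all W, so L
n=5: →4(L), so W
n=6: →5(W), 3(W), 1(W) — all W, so L
n=7: →6(L), so W
n=8: →0(L), so W
n=9: →6(L), so W
n=10: →2(L), so W
n=11: →6(L), so W
n=12: →4(L), so W
n=13: →12(W), 10(W), 8(W), 5(W) — all W, so L
n=14: →13(L), so W
n=15: →14(W), 12(W), 10(W), 7(W) — all W, so L
n=16: →15(L), so W
From 16, the L positions reachable in one move are: 15, 13. Any move reaching one of these is winning.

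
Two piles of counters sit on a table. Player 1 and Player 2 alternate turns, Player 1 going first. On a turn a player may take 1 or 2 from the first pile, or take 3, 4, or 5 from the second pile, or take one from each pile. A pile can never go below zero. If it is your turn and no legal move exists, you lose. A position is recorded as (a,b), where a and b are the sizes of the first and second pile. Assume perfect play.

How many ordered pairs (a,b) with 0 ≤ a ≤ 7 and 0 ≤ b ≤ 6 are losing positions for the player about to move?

20

Classify positions by backward induction: terminal positions (no move available) are L. From any other position, the mover wins iff some move reaches an L.
Every move lowers a or b (never raises either), so fill the grid row by row in increasing a, and left to right within a row: each cell's successors are then already labelled.
      b=0  b=1  b=2  b=3  b=4  b=5  b=6
a=0:    L    L    L    W    W    W    W
a=1:    W    W    W    W    L    L    L
a=2:    W    W    W    L    W    W    W
a=3:    L    L    L    W    W    W    W
a=4:    W    W    W    W    L    L    L
a=5:    W    W    W    L    W    W    W
a=6:    L    L    L    W    W    W    W
a=7:    W    W    W    W    L    L    L
Cells with no legal move (terminal, hence L): (0,0), (0,1), (0,2).
The remaining L cells, each justified by listing all of its moves:
(1,4): moves to (0,4)(W), (1,1)(W), (1,0)(W), (0,3)(W); every one is W ⇒ L
(1,5): moves to (0,5)(W), (1,2)(W), (1,1)(W), (1,0)(W), (0,4)(W); every one is W ⇒ L
(1,6): moves to (0,6)(W), (1,3)(W), (1,2)(W), (1,1)(W), (0,5)(W); every one is W ⇒ L
(2,3): moves to (1,3)(W), (0,3)(W), (2,0)(W), (1,2)(W); every one is W ⇒ L
(3,0): moves to (2,0)(W), (1,0)(W); every one is W ⇒ L
(3,1): moves to (2,1)(W), (1,1)(W), (2,0)(W); every one is W ⇒ L
(3,2): moves to (2,2)(W), (1,2)(W), (2,1)(W); every one is W ⇒ L
(4,4): moves to (3,4)(W), (2,4)(W), (4,1)(W), (4,0)(W), (3,3)(W); every one is W ⇒ L
(4,5): moves to (3,5)(W), (2,5)(W), (4,2)(W), (4,1)(W), (4,0)(W), (3,4)(W); every one is W ⇒ L
(4,6): moves to (3,6)(W), (2,6)(W), (4,3)(W), (4,2)(W), (4,1)(W), (3,5)(W); every one is W ⇒ L
(5,3): moves to (4,3)(W), (3,3)(W), (5,0)(W), (4,2)(W); every one is W ⇒ L
(6,0): moves to (5,0)(W), (4,0)(W); every one is W ⇒ L
(6,1): moves to (5,1)(W), (4,1)(W), (5,0)(W); every one is W ⇒ L
(6,2): moves to (5,2)(W), (4,2)(W), (5,1)(W); every one is W ⇒ L
(7,4): moves to (6,4)(W), (5,4)(W), (7,1)(W), (7,0)(W), (6,3)(W); every one is W ⇒ L
(7,5): moves to (6,5)(W), (5,5)(W), (7,2)(W), (7,1)(W), (7,0)(W), (6,4)(W); every one is W ⇒ L
(7,6): moves to (6,6)(W), (5,6)(W), (7,3)(W), (7,2)(W), (7,1)(W), (6,5)(W); every one is W ⇒ L
Every other cell has at least one move into one of the L cells above, so it is W.
L cells per row: a=0: 3, a=1: 3, a=2: 1, a=3: 3, a=4: 3, a=5: 1, a=6: 3, a=7: 3; total 20.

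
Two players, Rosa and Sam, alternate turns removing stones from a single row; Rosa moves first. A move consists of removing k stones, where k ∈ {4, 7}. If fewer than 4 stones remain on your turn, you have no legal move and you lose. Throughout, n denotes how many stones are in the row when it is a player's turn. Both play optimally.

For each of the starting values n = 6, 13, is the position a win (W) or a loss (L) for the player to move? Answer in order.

Build the W/L table. Terminal = L. A non-terminal position is W if it has a move to some L; otherwise it is L.
n=0: no move → L
n=1: no move → L
n=2: no move → L
n=3: no move → L
n=4: W (go to 0, an L position)
n=5: W (go to 1, an L position)
n=6: W (go to 2, an L position)
n=7: W (go to 3, an L position)
n=8: W (go to 1, an L position)
n=9: W (go to 2, an L position)
n=10: W (go to 3, an L position)
n=11: L (options 7(W), 4(W) are all W)
n=12: L (options 8(W), 5(W) are all W)
n=13: L (options 9(W), 6(W) are all W)

6: W, 13: L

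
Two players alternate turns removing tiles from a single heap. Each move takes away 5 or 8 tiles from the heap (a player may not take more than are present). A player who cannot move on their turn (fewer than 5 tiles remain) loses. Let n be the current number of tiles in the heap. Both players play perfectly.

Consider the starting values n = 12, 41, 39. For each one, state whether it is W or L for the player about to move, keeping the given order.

Positions with no move are L. A position that does have a move is losing for the player to move precisely when every available move leads to a winning position for the opponent. Fill in the labels:
n=0: no move → L
n=1: no move → L
n=2: no move → L
n=3: no move → L
n=4: no move → L
n=5: →0(L), so W
n=6: →1(L), so W
n=7: →2(L), so W
n=8: →3(L), so W
n=9: →4(L), so W
n=10: →2(L), so W
n=11: →3(L), so W
n=12: →4(L), so W
n=13: →8(W), 5(W) — all W, so L
n=14: →9(W), 6(W) — all W, so L
n=15: →10(W), 7(W) — all W, so L
n=16: →11(W), 8(W) — all W, so L
n=17: →12(W), 9(W) — all W, so L
n=18: →13(L), so W
n=19: →14(L), so W
n=20: →15(L), so W
n=21: →16(L), so W
n=22: →17(L), so W
n=23: →15(L), so W
n=24: →16(L), so W
n=25: →17(L), so W
n=26: →21(W), 18(W) — all W, so L
n=27: →22(W), 19(W) — all W, so L
n=28: →23(W), 20(W) — all W, so L
n=29: →24(W), 21(W) — all W, so L
n=30: →25(W), 22(W) — all W, so L
n=31: →26(L), so W
n=32: →27(L), so W
n=33: →28(L), so W
n=34: →29(L), so W
n=35: →30(L), so W
n=36: →28(L), so W
n=37: →29(L), so W
n=38: →30(L), so W
n=39: →34(W), 31(W) — all W, so L
n=40: →35(W), 32(W) — all W, so L
n=41: →36(W), 33(W) — all W, so L

12: W, 41: L, 39: L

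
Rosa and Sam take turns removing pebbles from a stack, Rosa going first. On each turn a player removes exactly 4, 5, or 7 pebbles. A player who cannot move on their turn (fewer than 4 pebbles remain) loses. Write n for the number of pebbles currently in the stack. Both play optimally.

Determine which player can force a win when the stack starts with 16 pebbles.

Rosa wins.

Positions with no move are L. A position that does have a move is losing for the player to move precisely when every available move leads to a winning position for the opponent. Fill in the labels:
n=0: no move → L
n=1: no move → L
n=2: no move → L
n=3: no move → L
n=4: W (go to 0, an L position)
n=5: W (go to 1, an L position)
n=6: W (go to 2, an L position)
n=7: W (go to 3, an L position)
n=8: W (go to 3, an L position)
n=9: W (go to 2, an L position)
n=10: W (go to 3, an L position)
n=11: L (options 7(W), 6(W), 4(W) are all W)
n=12: L (options 8(W), 7(W), 5(W) are all W)
n=13: L (options 9(W), 8(W), 6(W) are all W)
n=14: L (options 10(W), 9(W), 7(W) are all W)
n=15: W (go to 11, an L position)
n=16: W (go to 12, an L position)
The starting position 16 is W: Rosa should remove 4, leaving 12, handing over an L position.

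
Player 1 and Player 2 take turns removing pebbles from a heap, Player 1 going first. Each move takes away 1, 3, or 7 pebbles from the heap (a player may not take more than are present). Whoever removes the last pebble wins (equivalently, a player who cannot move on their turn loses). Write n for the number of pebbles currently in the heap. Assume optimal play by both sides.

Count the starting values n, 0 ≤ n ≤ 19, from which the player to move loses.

10

Compute win/loss labels from the base case upward. A position with no move is L. Any other position is W if it can reach an L in one move, else L.
n=0: no move → L
n=1: reaches L-position 0 → W
n=2: only reaches 1(W), which is W → L
n=3: reaches L-position 2 → W
n=4: only reaches 3(W), 1(W), all W → L
n=5: reaches L-position 4 → W
n=6: only reaches 5(W), 3(W), all W → L
n=7: reaches L-position 6 → W
n=8: only reaches 7(W), 5(W), 1(W), all W → L
n=9: reaches L-position 8 → W
n=10: only reaches 9(W), 7(W), 3(W), all W → L
n=11: reaches L-position 10 → W
n=12: only reaches 11(W), 9(W), 5(W), all W → L
n=13: reaches L-position 12 → W
n=14: only reaches 13(W), 11(W), 7(W), all W → L
n=15: reaches L-position 14 → W
n=16: only reaches 15(W), 13(W), 9(W), all W → L
n=17: reaches L-position 16 → W
n=18: only reaches 17(W), 15(W), 11(W), all W → L
n=19: reaches L-position 18 → W
L entries with 0 ≤ n ≤ 19: n = 0, 2, 4, 6, 8, 10, 12, 14, 16, 18; that makes 10.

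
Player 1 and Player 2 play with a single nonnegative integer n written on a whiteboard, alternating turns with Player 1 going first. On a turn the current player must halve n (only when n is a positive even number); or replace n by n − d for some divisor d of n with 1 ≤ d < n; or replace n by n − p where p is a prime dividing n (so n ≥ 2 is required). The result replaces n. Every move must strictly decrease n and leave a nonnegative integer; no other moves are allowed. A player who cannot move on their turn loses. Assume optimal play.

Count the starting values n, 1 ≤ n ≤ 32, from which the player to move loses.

Compute win/loss labels from the base case upward. A position with no move is L. Any other position is W if it can reach an L in one move, else L.
n=0: no move → L
n=1: no move → L
n=2: W (go to 0, an L position)
n=3: W (go to 0, an L position)
n=4: L (options 2(W), 3(W) are all W)
n=5: W (go to 0, an L position)
n=6: W (go to 4, an L position)
n=7: W (go to 0, an L position)
n=8: W (go to 4, an L position)
n=9: L (options 6(W), 8(W) are all W)
n=10: W (go to 9, an L position)
n=11: W (go to 0, an L position)
n=12: W (go to 9, an L position)
n=13: W (go to 0, an L position)
n=14: L (options 7(W), 12(W), 13(W) are all W)
n=15: W (go to 14, an L position)
n=16: W (go to 14, an L position)
n=17: W (go to 0, an L position)
n=18: W (go to 9, an L position)
n=19: W (go to 0, an L position)
n=20: L (options 10(W), 15(W), 16(W), 18(W), 19(W) are all W)
n=21: W (go to 14, an L position)
n=22: W (go to 20, an L position)
n=23: W (go to 0, an L position)
n=24: W (go to 20, an L position)
n=25: W (go to 20, an L position)
n=26: L (options 13(W), 24(W), 25(W) are all W)
n=27: W (go to 26, an L position)
n=28: W (go to 14, an L position)
n=29: W (go to 0, an L position)
n=30: W (go to 20, an L position)
n=31: W (go to 0, an L position)
n=32: L (options 16(W), 24(W), 28(W), 30(W), 31(W) are all W)
L entries with 1 ≤ n ≤ 32 (n=0 is outside the asked range and is not counted): n = 1, 4, 9, 14, 20, 26, 32; that makes 7.

7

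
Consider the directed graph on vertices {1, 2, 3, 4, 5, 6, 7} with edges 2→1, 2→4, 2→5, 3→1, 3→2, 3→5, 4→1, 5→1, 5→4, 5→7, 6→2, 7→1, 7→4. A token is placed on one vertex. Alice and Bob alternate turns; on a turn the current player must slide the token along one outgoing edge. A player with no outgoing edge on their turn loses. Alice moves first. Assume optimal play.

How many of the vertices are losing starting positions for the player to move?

2

Compute win/loss labels from the base case upward. A position with no move is L. Any other position is W if it can reach an L in one move, else L.
Every edge goes from a vertex to one that appears earlier in the order 1, 4, 7, 5, 2, 6, 3, so processing vertices in that order labels each vertex after all of its successors.
1: no outgoing edge → L
4: →1(L), so W
7: →1(L), so W
5: →1(L), so W
2: →1(L), so W
6: →2(W) only, which is W, so L
3: →1(L), so W
The L vertices are 1, 6; that is 2 in all.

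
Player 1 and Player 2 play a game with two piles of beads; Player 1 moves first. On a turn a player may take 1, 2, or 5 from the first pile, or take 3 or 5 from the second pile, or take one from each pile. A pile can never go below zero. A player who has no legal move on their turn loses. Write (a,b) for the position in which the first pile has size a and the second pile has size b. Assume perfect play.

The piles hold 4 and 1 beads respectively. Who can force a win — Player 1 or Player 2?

Player 1 wins.

Build the W/L table. Terminal = L. A non-terminal position is W if it has a move to some L; otherwise it is L.
No move ever increases a pile, so every position that can arise here has a ≤ 4 and b ≤ 1; it is enough to label the cells with 0 ≤ a ≤ 4 and 0 ≤ b ≤ 1.
Every move lowers a or b (never raises either), so fill the grid row by row in increasing a, and left to right within a row: each cell's successors are then already labelled.
      b=0  b=1
a=0:    L    L
a=1:    W    W
a=2:    W    W
a=3:    L    L
a=4:    W    W
Cells with no legal move (terminal, hence L): (0,0), (0,1).
The remaining L cells, each justified by listing all of its moves:
(3,0): moves to (2,0)(W), (1,0)(W); every one is W ⇒ L
(3,1): moves to (2,1)(W), (1,1)(W), (2,0)(W); every one is W ⇒ L
Every other cell has at least one move into one of the L cells above, so it is W.
The starting position (4,1) is W: Player 1 should move to (3,1), handing over an L position.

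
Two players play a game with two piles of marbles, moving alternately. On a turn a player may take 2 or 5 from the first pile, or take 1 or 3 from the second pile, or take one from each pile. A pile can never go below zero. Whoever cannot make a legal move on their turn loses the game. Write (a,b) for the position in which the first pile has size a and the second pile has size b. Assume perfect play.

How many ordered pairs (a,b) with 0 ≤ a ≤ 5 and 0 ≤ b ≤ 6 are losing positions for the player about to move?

13

Build the W/L table. Terminal = L. A non-terminal position is W if it has a move to some L; otherwise it is L.
Every move lowers a or b (never raises either), so fill the grid row by row in increasing a, and left to right within a row: each cell's successors are then already labelled.
      b=0  b=1  b=2  b=3  b=4  b=5  b=6
a=0:    L    W    L    W    L    W    L
a=1:    L    W    L    W    L    W    L
a=2:    W    W    W    W    W    W    W
a=3:    W    L    W    L    W    L    W
a=4:    L    W    W    W    W    L    W
a=5:    W    W    W    W    W    W    W
Cells with no legal move (terminal, hence L): (0,0), (1,0).
The remaining L cells, each justified by listing all of its moves:
(0,2): only reaches (0,1)(W), which is W → L
(0,4): only reaches (0,3)(W), (0,1)(W), all W → L
(0,6): only reaches (0,5)(W), (0,3)(W), all W → L
(1,2): only reaches (1,1)(W), (0,1)(W), all W → L
(1,4): only reaches (1,3)(W), (1,1)(W), (0,3)(W), all W → L
(1,6): only reaches (1,5)(W), (1,3)(W), (0,5)(W), all W → L
(3,1): only reaches (1,1)(W), (3,0)(W), (2,0)(W), all W → L
(3,3): only reaches (1,3)(W), (3,2)(W), (3,0)(W), (2,2)(W), all W → L
(3,5): only reaches (1,5)(W), (3,4)(W), (3,2)(W), (2,4)(W), all W → L
(4,0): only reaches (2,0)(W), which is W → L
(4,5): only reaches (2,5)(W), (4,4)(W), (4,2)(W), (3,4)(W), all W → L
Every other cell has at least one move into one of the L cells above, so it is W.
L cells per row: a=0: 4, a=1: 4, a=2: 0, a=3: 3, a=4: 2, a=5: 0; total 13.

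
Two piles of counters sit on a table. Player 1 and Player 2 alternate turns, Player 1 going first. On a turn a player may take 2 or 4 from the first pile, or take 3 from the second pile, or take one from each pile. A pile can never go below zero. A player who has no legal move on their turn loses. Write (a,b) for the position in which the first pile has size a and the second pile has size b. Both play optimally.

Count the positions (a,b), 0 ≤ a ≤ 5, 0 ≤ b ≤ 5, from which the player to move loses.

Work bottom-up. With no move the player to move loses. Otherwise the position is W if at least one move leads to an L position for the opponent, and L if every move leads to a W.
Every move lowers a or b (never raises either), so fill the grid row by row in increasing a, and left to right within a row: each cell's successors are then already labelled.
      b=0  b=1  b=2  b=3  b=4  b=5
a=0:    L    L    L    W    W    W
a=1:    L    W    W    W    L    L
a=2:    W    W    W    L    L    W
a=3:    W    L    L    L    W    W
a=4:    W    W    W    W    W    L
a=5:    W    W    W    W    W    W
Cells with no legal move (terminal, hence L): (0,0), (0,1), (0,2), (1,0).
The remaining L cells, each justified by listing all of its moves:
(1,4): L (options (1,1)(W), (0,3)(W) are all W)
(1,5): L (options (1,2)(W), (0,4)(W) are all W)
(2,3): L (options (0,3)(W), (2,0)(W), (1,2)(W) are all W)
(2,4): L (options (0,4)(W), (2,1)(W), (1,3)(W) are all W)
(3,1): L (options (1,1)(W), (2,0)(W) are all W)
(3,2): L (options (1,2)(W), (2,1)(W) are all W)
(3,3): L (options (1,3)(W), (3,0)(W), (2,2)(W) are all W)
(4,5): L (options (2,5)(W), (0,5)(W), (4,2)(W), (3,4)(W) are all W)
Every other cell has at least one move into one of the L cells above, so it is W.
L cells per row: a=0: 3, a=1: 3, a=2: 2, a=3: 3, a=4: 1, a=5: 0; total 12.

12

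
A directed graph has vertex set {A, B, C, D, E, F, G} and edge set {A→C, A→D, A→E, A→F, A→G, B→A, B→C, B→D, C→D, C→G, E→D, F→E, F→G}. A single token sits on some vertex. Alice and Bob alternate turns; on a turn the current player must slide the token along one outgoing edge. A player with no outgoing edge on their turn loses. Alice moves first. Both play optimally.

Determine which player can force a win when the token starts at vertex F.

Alice wins.

Build the W/L table. Terminal = L. A non-terminal position is W if it has a move to some L; otherwise it is L.
Every edge goes from a vertex to one that appears earlier in the order D, G, E, C, F, A, B, so processing vertices in that order labels each vertex after all of its successors.
D: no outgoing edge → L
G: no outgoing edge → L
E: can move to D, which is L ⇒ W
C: can move to G, which is L ⇒ W
F: can move to G, which is L ⇒ W
A: can move to G, which is L ⇒ W
B: can move to D, which is L ⇒ W
From F Alice can move to G, reaching an L position.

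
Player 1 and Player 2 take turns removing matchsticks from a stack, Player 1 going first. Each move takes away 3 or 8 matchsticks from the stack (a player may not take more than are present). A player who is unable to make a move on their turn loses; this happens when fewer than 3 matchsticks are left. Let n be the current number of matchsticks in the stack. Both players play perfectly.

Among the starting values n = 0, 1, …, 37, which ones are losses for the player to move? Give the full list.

Positions with no move are L. A position that does have a move is losing for the player to move precisely when every available move leads to a winning position for the opponent. Fill in the labels:
n=0: no move → L
n=1: no move → L
n=2: no move → L
n=3: →0(L), so W
n=4: →1(L), so W
n=5: →2(L), so W
n=6: →3(W) only, which is W, so L
n=7: →4(W) only, which is W, so L
n=8: →0(L), so W
n=9: →6(L), so W
n=10: →7(L), so W
n=11: →8(W), 3(W) — all W, so L
n=12: →9(W), 4(W) — all W, so L
n=13: →10(W), 5(W) — all W, so L
n=14: →11(L), so W
n=15: →12(L), so W
n=16: →13(L), so W
n=17: →14(W), 9(W) — all W, so L
n=18: →15(W), 10(W) — all W, so L
n=19: →11(L), so W
n=20: →17(L), so W
n=21: →18(L), so W
n=22: →19(W), 14(W) — all W, so L
n=23: →20(W), 15(W) — all W, so L
n=24: →21(W), 16(W) — all W, so L
n=25: →22(L), so W
n=26: →23(L), so W
n=27: →24(L), so W
n=28: →25(W), 20(W) — all W, so L
n=29: →26(W), 21(W) — all W, so L
n=30: →22(L), so W
n=31: →28(L), so W
n=32: →29(L), so W
n=33: →30(W), 25(W) — all W, so L
n=34: →31(W), 26(W) — all W, so L
n=35: →32(W), 27(W) — all W, so L
n=36: →33(L), so W
n=37: →34(L), so W
Reading off the rows marked L gives the requested list; there are 18 such values of n.

0, 1, 2, 6, 7, 11, 12, 13, 17, 18, 22, 23, 24, 28, 29, 33, 34, 35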